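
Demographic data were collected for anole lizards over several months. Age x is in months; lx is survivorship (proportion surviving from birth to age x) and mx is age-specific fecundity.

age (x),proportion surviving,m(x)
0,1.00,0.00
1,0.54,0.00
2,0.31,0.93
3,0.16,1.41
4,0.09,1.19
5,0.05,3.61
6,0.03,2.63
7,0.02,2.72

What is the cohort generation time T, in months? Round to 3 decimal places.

lx·mx: 0, 0, 0.2883, 0.2256, 0.1071, 0.1805, 0.0789, 0.0544 → R0 = 0.9348
x·lx·mx: 0, 0, 0.5766, 0.6768, 0.4284, 0.9025, 0.4734, 0.3808 → Σ = 3.4385
T = 3.4385 / 0.9348 = 3.678327… → 3.678

3.678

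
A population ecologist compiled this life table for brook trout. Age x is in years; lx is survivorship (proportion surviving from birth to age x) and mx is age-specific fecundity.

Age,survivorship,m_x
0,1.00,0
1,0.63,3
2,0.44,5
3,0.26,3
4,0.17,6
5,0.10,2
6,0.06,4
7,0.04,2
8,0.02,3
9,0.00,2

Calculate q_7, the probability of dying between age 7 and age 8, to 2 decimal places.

0.50

q_7 = (l_7 − l_8) / l_7 = (0.04 − 0.02) / 0.04
     = 0.02 / 0.04 = 0.5 → 0.50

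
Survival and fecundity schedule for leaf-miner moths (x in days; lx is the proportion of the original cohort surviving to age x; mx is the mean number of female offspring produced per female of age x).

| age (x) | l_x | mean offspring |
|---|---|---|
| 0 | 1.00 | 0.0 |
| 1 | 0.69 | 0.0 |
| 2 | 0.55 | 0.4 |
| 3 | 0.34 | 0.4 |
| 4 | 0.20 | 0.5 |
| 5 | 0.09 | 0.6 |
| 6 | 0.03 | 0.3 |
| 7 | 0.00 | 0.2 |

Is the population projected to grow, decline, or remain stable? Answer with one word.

declining

R0 = Σ lx·mx = 0 + 0 + 0.22 + 0.136 + 0.1 + 0.054 + 0.009 + 0 = 0.519
R0 < 1, so the population is declining.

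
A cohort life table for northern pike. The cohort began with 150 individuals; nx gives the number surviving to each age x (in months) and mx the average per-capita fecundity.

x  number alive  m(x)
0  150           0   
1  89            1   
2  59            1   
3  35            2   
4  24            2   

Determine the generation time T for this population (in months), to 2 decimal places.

2.29

lx = nx/n0 = nx/150: 1, 0.59333…, 0.39333…, 0.23333…, 0.16
lx·mx: 0, 0.593333…, 0.393333…, 0.466667…, 0.32 → R0 = 1.773333…
x·lx·mx: 0, 0.593333…, 0.786667…, 1.4…, 1.28 → Σ = 4.06…
T = 4.06… / 1.773333… = 2.289474… → 2.29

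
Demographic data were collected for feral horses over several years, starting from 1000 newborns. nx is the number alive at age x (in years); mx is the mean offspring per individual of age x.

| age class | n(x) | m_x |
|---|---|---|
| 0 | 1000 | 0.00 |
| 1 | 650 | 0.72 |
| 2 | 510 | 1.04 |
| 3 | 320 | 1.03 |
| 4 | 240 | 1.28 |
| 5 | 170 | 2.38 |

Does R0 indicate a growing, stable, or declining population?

growing

lx = nx/n0 = nx/1000: 1, 0.65, 0.51, 0.32, 0.24, 0.17
R0 = Σ lx·mx = 0 + 0.468 + 0.5304 + 0.3296 + 0.3072 + 0.4046 = 2.0398
R0 > 1, so the population is growing.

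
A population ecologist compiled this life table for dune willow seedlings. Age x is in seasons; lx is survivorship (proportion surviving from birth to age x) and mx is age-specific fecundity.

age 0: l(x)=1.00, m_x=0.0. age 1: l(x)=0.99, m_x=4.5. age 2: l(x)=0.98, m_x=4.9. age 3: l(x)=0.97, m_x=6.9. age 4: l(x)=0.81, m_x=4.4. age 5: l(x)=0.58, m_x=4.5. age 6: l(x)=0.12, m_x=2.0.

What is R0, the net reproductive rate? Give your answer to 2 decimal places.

lx·mx by age: 0, 4.455, 4.802, 6.693, 3.564, 2.61, 0.24
R0 = Σ lx·mx = 22.364 → 22.36

22.36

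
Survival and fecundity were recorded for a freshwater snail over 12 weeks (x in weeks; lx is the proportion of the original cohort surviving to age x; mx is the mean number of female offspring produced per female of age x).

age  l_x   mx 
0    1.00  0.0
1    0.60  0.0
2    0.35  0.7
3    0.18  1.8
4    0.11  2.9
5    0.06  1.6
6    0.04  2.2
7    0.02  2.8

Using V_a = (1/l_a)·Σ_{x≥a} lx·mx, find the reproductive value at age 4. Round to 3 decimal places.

lx·mx for x ≥ 4: 0.319, 0.096, 0.088, 0.056 → sum = 0.559
V_4 = 0.559 / l_4 = 0.559 / 0.11 = 5.081818… → 5.082

5.082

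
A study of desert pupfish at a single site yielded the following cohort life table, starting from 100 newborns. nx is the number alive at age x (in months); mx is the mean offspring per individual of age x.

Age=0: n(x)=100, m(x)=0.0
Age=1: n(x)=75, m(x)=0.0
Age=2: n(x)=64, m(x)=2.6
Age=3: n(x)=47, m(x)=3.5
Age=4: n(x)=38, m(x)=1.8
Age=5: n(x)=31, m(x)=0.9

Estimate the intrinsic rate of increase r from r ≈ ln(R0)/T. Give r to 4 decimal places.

0.5005

lx = nx/n0 = nx/100: 1, 0.75, 0.64, 0.47, 0.38, 0.31
R0 = Σ lx·mx = 0 + 0 + 1.664 + 1.645 + 0.684 + 0.279 = 4.272
Σ x·lx·mx = 12.394; T = 12.394/4.272 = 2.90122…
r ≈ ln(R0)/T = ln(4.272)/2.90122… = 0.500508… → 0.5005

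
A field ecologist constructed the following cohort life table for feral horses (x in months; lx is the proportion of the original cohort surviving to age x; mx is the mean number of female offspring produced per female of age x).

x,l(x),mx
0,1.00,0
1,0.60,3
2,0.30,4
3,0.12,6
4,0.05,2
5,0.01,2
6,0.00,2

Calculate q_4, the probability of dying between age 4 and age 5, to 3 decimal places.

q_4 = (l_4 − l_5) / l_4 = (0.05 − 0.01) / 0.05
     = 0.04 / 0.05 = 0.8 → 0.800

0.800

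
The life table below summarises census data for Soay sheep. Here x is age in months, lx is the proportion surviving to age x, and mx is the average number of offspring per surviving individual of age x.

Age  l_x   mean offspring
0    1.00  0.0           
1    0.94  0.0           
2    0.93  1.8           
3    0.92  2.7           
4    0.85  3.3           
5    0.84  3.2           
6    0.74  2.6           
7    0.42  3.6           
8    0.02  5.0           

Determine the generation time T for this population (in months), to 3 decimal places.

4.428

lx·mx: 0, 0, 1.674, 2.484, 2.805, 2.688, 1.924, 1.512, 0.1 → R0 = 13.187
x·lx·mx: 0, 0, 3.348, 7.452, 11.22, 13.44, 11.544, 10.584, 0.8 → Σ = 58.388
T = 58.388 / 13.187 = 4.427694… → 4.428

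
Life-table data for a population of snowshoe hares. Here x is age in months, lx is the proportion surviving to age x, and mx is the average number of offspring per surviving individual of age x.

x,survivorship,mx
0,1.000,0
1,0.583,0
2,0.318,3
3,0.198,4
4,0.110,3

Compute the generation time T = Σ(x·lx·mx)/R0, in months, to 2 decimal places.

lx·mx: 0, 0, 0.954, 0.792, 0.33 → R0 = 2.076
x·lx·mx: 0, 0, 1.908, 2.376, 1.32 → Σ = 5.604
T = 5.604 / 2.076 = 2.699422… → 2.70

2.70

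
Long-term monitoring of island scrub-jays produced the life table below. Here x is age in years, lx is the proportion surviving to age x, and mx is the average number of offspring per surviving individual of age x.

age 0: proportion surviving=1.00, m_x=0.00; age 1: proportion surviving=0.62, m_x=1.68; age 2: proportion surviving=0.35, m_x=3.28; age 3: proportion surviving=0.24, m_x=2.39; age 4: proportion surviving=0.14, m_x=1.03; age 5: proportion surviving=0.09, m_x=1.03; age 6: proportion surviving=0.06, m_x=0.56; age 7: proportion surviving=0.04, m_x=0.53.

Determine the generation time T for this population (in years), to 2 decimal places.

2.11

lx·mx: 0, 1.0416, 1.148, 0.5736, 0.1442, 0.0927, 0.0336, 0.0212 → R0 = 3.0549
x·lx·mx: 0, 1.0416, 2.296, 1.7208, 0.5768, 0.4635, 0.2016, 0.1484 → Σ = 6.4487
T = 6.4487 / 3.0549 = 2.110937… → 2.11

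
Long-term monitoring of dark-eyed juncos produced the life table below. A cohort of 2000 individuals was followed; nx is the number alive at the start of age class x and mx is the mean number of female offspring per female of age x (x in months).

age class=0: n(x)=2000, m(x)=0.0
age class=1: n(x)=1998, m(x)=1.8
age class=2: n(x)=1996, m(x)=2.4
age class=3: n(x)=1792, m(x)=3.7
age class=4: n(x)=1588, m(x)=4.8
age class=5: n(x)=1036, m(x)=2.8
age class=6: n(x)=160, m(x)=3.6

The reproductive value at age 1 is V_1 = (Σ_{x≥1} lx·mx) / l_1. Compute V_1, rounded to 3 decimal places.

lx = nx/n0 = nx/2000: 1, 0.999, 0.998, 0.896, 0.794, 0.518, 0.08
lx·mx for x ≥ 1: 1.7982, 2.3952, 3.3152, 3.8112, 1.4504, 0.288 → sum = 13.0582
V_1 = 13.0582 / l_1 = 13.0582 / 0.999 = 13.071271… → 13.071

13.071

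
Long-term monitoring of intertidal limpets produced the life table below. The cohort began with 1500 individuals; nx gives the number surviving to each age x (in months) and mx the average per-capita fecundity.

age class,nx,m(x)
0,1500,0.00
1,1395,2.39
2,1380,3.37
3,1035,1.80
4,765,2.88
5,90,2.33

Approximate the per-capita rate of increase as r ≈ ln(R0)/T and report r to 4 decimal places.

0.9171

lx = nx/n0 = nx/1500: 1, 0.93, 0.92, 0.69, 0.51, 0.06
R0 = Σ lx·mx = 0 + 2.2227 + 3.1004 + 1.242 + 1.4688 + 0.1398 = 8.1737
Σ x·lx·mx = 18.7237; T = 18.7237/8.1737 = 2.29073…
r ≈ ln(R0)/T = ln(8.1737)/2.29073… = 0.917143… → 0.9171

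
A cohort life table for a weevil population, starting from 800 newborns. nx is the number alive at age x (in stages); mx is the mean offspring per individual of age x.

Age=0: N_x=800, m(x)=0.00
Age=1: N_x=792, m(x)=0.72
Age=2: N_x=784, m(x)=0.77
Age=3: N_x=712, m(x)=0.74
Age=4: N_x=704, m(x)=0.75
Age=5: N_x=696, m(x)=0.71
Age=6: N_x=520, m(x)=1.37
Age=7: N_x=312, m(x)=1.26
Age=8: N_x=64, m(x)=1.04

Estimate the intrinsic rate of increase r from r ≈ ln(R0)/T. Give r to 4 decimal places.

0.3978

lx = nx/n0 = nx/800: 1, 0.99, 0.98, 0.89, 0.88, 0.87, 0.65, 0.39, 0.08
R0 = Σ lx·mx = 0 + 0.7128 + 0.7546 + 0.6586 + 0.66 + 0.6177 + 0.8905 + 0.4914 + 0.0832 = 4.8688
Σ x·lx·mx = 19.3747; T = 19.3747/4.8688 = 3.97936…
r ≈ ln(R0)/T = ln(4.8688)/3.97936… = 0.397765… → 0.3978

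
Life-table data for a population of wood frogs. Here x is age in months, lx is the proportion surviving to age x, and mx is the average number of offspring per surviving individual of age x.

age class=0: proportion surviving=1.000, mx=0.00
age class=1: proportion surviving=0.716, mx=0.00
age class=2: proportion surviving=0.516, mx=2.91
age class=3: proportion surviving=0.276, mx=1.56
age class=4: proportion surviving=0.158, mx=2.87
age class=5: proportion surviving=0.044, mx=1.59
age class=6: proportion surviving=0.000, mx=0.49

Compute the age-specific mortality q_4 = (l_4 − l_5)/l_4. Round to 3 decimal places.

0.722

q_4 = (l_4 − l_5) / l_4 = (0.158 − 0.044) / 0.158
     = 0.114 / 0.158 = 0.721519… → 0.722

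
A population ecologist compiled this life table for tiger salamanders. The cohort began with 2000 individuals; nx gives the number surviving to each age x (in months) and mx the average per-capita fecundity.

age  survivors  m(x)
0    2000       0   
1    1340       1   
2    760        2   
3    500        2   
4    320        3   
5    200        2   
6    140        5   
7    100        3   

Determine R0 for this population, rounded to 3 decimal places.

lx = nx/n0 = nx/2000: 1, 0.67, 0.38, 0.25, 0.16, 0.1, 0.07, 0.05
lx·mx by age: 0, 0.67, 0.76, 0.5, 0.48, 0.2, 0.35, 0.15
R0 = Σ lx·mx = 3.11 → 3.110

3.110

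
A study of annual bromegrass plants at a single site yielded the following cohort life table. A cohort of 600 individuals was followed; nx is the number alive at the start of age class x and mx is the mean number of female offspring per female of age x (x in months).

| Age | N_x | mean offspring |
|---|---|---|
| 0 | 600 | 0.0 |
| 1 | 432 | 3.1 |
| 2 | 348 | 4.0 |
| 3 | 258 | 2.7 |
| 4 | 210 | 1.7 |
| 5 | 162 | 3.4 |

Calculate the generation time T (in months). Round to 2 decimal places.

lx = nx/n0 = nx/600: 1, 0.72, 0.58, 0.43, 0.35, 0.27
lx·mx: 0, 2.232, 2.32, 1.161, 0.595, 0.918 → R0 = 7.226
x·lx·mx: 0, 2.232, 4.64, 3.483, 2.38, 4.59 → Σ = 17.325
T = 17.325 / 7.226 = 2.397592… → 2.40

2.40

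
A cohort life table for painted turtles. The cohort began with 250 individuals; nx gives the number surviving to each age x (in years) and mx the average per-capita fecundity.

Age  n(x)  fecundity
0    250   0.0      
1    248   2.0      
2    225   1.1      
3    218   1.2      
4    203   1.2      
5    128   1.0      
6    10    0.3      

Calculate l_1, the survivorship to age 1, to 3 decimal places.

0.992

l_1 = n_1/n_0 = 248/250 = 0.992 → 0.992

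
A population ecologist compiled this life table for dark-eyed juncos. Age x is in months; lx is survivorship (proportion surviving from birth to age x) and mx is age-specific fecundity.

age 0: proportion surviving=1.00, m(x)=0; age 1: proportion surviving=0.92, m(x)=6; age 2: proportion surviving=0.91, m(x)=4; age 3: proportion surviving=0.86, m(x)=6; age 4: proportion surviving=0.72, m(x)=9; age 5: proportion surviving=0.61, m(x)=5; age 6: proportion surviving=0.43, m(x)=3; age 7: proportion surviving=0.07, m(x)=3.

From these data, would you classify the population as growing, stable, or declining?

growing

R0 = Σ lx·mx = 0 + 5.52 + 3.64 + 5.16 + 6.48 + 3.05 + 1.29 + 0.21 = 25.35
R0 > 1, so the population is growing.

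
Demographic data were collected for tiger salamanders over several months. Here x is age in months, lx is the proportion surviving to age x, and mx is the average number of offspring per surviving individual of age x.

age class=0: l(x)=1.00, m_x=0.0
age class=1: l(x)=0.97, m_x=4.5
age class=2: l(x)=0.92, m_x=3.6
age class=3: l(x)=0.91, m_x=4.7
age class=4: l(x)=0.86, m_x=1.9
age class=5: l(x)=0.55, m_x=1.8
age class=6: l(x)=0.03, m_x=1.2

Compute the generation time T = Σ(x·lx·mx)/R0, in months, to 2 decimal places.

2.43

lx·mx: 0, 4.365, 3.312, 4.277, 1.634, 0.99, 0.036 → R0 = 14.614
x·lx·mx: 0, 4.365, 6.624, 12.831, 6.536, 4.95, 0.216 → Σ = 35.522
T = 35.522 / 14.614 = 2.430683… → 2.43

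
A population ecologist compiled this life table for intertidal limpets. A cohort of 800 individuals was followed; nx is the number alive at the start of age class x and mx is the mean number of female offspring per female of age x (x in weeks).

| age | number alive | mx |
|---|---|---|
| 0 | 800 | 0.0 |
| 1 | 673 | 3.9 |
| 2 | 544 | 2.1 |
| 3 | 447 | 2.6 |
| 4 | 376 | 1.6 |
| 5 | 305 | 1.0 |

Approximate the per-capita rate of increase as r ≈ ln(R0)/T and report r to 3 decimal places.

0.941

lx = nx/n0 = nx/800: 1, 0.84125, 0.68, 0.55875, 0.47, 0.38125
R0 = Σ lx·mx = 0 + 3.28088… + 1.428 + 1.45275… + 0.752 + 0.38125… = 7.294875
Σ x·lx·mx = 15.409375; T = 15.409375/7.294875 = 2.11236…
r ≈ ln(R0)/T = ln(7.294875)/2.11236… = 0.94074… → 0.941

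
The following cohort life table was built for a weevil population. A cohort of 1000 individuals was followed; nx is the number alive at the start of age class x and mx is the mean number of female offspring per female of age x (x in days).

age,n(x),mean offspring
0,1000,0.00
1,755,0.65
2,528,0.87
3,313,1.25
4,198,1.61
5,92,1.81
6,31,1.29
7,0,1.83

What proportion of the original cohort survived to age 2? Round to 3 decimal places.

0.528

l_2 = n_2/n_0 = 528/1000 = 0.528 → 0.528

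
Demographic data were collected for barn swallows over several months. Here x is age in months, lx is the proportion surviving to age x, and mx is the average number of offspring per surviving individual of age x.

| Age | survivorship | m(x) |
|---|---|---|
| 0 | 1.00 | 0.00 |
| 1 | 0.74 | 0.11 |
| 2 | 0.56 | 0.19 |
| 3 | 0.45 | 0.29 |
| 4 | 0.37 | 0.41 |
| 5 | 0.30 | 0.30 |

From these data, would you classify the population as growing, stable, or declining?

R0 = Σ lx·mx = 0 + 0.0814 + 0.1064 + 0.1305 + 0.1517 + 0.09 = 0.56
R0 < 1, so the population is declining.

declining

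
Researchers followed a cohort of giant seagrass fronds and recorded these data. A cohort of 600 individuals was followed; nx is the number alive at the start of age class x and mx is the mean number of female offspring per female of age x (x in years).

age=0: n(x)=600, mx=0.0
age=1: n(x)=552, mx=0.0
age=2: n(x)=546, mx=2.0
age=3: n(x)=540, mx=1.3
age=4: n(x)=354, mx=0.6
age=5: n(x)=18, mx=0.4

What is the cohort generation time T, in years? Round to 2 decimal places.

lx = nx/n0 = nx/600: 1, 0.92, 0.91, 0.9, 0.59, 0.03
lx·mx: 0, 0, 1.82, 1.17, 0.354, 0.012 → R0 = 3.356
x·lx·mx: 0, 0, 3.64, 3.51, 1.416, 0.06 → Σ = 8.626
T = 8.626 / 3.356 = 2.570322… → 2.57

2.57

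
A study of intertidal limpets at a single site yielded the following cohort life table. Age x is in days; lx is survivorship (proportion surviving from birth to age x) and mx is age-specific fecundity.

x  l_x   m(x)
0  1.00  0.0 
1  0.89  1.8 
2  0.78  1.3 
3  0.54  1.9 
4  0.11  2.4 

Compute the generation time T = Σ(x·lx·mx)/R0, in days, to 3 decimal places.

1.988

lx·mx: 0, 1.602, 1.014, 1.026, 0.264 → R0 = 3.906
x·lx·mx: 0, 1.602, 2.028, 3.078, 1.056 → Σ = 7.764
T = 7.764 / 3.906 = 1.987711… → 1.988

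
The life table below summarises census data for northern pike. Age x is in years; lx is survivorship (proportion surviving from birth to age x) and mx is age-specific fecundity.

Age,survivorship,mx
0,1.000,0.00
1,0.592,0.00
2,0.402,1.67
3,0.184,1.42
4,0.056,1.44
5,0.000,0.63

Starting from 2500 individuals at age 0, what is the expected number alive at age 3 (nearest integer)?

460

Expected survivors = N0 · l_3 = 2500 × 0.184 = 460 → 460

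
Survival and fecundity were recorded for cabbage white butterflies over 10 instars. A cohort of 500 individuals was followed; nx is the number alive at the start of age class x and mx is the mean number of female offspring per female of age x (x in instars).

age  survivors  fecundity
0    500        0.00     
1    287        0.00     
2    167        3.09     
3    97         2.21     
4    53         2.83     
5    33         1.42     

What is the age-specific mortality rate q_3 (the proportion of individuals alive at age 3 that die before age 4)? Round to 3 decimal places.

lx = nx/n0 = nx/500: 1, 0.574, 0.334, 0.194, 0.106, 0.066
q_3 = (l_3 − l_4) / l_3 = (0.194 − 0.106) / 0.194
     = 0.088 / 0.194 = 0.453608… → 0.454

0.454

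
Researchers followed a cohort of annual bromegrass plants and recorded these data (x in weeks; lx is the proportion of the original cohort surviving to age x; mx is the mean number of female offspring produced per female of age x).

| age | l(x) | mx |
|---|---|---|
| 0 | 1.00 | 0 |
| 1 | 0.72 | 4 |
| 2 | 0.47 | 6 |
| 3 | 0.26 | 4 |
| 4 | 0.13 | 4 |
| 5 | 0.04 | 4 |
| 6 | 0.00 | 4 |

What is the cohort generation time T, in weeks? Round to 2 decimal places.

1.96

lx·mx: 0, 2.88, 2.82, 1.04, 0.52, 0.16, 0 → R0 = 7.42
x·lx·mx: 0, 2.88, 5.64, 3.12, 2.08, 0.8, 0 → Σ = 14.52
T = 14.52 / 7.42 = 1.956873… → 1.96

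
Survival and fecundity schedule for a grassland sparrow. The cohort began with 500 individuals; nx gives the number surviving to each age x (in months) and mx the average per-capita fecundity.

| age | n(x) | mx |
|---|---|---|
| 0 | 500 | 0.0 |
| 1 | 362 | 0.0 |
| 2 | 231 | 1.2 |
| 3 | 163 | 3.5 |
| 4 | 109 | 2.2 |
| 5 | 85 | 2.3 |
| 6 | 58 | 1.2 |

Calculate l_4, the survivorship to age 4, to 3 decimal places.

l_4 = n_4/n_0 = 109/500 = 0.218 → 0.218

0.218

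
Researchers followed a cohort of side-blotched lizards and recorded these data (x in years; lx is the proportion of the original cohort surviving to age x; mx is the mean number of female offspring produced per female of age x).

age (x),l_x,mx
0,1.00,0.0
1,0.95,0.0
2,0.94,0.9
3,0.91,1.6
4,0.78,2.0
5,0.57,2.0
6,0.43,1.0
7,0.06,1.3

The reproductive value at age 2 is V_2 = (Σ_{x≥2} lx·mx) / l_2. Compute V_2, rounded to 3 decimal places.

lx·mx for x ≥ 2: 0.846, 1.456, 1.56, 1.14, 0.43, 0.078 → sum = 5.51
V_2 = 5.51 / l_2 = 5.51 / 0.94 = 5.861702… → 5.862

5.862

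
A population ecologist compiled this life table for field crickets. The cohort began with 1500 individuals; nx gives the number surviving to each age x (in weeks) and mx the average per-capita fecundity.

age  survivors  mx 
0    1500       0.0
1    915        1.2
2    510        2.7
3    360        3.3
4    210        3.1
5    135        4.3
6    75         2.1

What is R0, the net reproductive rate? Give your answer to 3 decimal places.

lx = nx/n0 = nx/1500: 1, 0.61, 0.34, 0.24, 0.14, 0.09, 0.05
lx·mx by age: 0, 0.732, 0.918, 0.792, 0.434, 0.387, 0.105
R0 = Σ lx·mx = 3.368 → 3.368

3.368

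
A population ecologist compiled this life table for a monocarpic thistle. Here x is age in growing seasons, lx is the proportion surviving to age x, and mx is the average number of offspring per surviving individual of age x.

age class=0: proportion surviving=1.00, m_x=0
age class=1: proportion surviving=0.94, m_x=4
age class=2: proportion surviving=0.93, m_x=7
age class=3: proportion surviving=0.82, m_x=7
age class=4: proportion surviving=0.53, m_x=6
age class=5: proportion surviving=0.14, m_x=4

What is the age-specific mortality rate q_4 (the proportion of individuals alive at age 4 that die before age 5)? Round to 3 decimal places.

0.736

q_4 = (l_4 − l_5) / l_4 = (0.53 − 0.14) / 0.53
     = 0.39 / 0.53 = 0.735849… → 0.736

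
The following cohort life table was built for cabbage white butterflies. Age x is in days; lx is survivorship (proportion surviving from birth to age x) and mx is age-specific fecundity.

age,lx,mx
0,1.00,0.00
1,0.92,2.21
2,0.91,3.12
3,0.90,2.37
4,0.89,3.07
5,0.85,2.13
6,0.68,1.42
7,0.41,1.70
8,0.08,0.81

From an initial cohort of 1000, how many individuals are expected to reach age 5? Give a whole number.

Expected survivors = N0 · l_5 = 1000 × 0.85 = 850 → 850

850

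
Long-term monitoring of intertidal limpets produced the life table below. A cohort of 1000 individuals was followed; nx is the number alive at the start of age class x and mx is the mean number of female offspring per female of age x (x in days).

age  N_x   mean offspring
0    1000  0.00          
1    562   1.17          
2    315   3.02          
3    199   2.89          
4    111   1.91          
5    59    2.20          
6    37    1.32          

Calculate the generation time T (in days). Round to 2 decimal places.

lx = nx/n0 = nx/1000: 1, 0.562, 0.315, 0.199, 0.111, 0.059, 0.037
lx·mx: 0, 0.65754, 0.9513, 0.57511, 0.21201, 0.1298, 0.04884 → R0 = 2.5746
x·lx·mx: 0, 0.65754, 1.9026, 1.72533, 0.84804, 0.649, 0.29304 → Σ = 6.07555
T = 6.07555 / 2.5746 = 2.359803… → 2.36

2.36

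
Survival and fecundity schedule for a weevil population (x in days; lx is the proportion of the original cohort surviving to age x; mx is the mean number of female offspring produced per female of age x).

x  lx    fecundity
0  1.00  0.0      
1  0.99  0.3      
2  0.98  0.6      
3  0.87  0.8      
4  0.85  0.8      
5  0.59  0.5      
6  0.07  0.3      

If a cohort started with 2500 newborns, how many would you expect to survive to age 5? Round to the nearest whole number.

1475

Expected survivors = N0 · l_5 = 2500 × 0.59 = 1475 → 1475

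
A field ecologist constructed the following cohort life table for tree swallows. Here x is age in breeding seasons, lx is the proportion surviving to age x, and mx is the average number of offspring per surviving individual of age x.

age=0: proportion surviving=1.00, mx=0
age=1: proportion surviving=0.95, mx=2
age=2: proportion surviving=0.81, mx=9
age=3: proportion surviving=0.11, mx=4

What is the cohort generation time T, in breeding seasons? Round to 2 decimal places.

1.85

lx·mx: 0, 1.9, 7.29, 0.44 → R0 = 9.63
x·lx·mx: 0, 1.9, 14.58, 1.32 → Σ = 17.8
T = 17.8 / 9.63 = 1.84839… → 1.85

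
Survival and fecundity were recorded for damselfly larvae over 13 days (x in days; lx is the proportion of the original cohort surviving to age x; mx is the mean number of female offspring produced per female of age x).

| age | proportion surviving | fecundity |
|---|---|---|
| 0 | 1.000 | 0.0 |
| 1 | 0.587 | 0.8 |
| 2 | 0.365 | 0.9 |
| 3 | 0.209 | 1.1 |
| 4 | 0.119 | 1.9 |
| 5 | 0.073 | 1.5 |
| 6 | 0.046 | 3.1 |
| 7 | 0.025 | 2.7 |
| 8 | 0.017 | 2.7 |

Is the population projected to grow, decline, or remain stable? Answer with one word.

R0 = Σ lx·mx = 0 + 0.4696 + 0.3285 + 0.2299 + 0.2261 + 0.1095 + 0.1426 + 0.0675 + 0.0459 = 1.6196
R0 > 1, so the population is growing.

growing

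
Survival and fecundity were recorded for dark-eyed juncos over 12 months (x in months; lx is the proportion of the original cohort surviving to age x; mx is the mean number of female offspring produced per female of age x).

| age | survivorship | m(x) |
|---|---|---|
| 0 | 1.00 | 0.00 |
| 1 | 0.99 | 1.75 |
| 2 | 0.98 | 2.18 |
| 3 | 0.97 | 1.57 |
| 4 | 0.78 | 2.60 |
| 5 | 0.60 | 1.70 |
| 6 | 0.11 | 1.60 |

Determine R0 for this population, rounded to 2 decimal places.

8.62

lx·mx by age: 0, 1.7325, 2.1364, 1.5229, 2.028, 1.02, 0.176
R0 = Σ lx·mx = 8.6158 → 8.62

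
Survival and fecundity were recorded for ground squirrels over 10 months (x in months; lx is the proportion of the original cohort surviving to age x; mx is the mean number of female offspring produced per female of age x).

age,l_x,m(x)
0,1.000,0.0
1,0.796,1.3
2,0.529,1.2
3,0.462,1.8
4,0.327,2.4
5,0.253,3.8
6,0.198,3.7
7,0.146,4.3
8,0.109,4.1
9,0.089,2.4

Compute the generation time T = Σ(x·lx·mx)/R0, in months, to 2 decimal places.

4.31

lx·mx: 0, 1.0348, 0.6348, 0.8316, 0.7848, 0.9614, 0.7326, 0.6278, 0.4469, 0.2136 → R0 = 6.2683
x·lx·mx: 0, 1.0348, 1.2696, 2.4948, 3.1392, 4.807, 4.3956, 4.3946, 3.5752, 1.9224 → Σ = 27.0332
T = 27.0332 / 6.2683 = 4.312684… → 4.31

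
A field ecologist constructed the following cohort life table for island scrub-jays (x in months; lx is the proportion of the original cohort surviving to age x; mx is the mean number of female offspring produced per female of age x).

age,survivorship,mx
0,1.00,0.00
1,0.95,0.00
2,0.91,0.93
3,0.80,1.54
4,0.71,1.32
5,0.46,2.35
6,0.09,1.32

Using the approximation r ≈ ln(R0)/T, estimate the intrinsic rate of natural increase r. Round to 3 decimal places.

0.398

R0 = Σ lx·mx = 0 + 0 + 0.8463 + 1.232 + 0.9372 + 1.081 + 0.1188 = 4.2153
Σ x·lx·mx = 15.2552; T = 15.2552/4.2153 = 3.61901…
r ≈ ln(R0)/T = ln(4.2153)/3.61901… = 0.39755… → 0.398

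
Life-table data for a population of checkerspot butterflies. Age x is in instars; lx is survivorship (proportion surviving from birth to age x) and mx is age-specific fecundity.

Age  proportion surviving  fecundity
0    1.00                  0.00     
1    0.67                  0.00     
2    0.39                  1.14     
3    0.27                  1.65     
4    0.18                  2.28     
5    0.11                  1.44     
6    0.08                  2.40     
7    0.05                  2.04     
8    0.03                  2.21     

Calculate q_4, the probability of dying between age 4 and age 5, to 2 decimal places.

q_4 = (l_4 − l_5) / l_4 = (0.18 − 0.11) / 0.18
     = 0.07 / 0.18 = 0.388889… → 0.39

0.39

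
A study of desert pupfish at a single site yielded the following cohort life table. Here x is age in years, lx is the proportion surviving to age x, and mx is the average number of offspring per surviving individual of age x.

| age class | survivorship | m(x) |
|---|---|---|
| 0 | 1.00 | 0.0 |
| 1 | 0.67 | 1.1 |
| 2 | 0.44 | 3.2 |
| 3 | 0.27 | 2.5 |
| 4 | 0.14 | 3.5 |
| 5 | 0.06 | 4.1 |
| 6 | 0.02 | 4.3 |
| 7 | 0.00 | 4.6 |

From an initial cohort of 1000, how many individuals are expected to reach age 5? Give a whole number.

Expected survivors = N0 · l_5 = 1000 × 0.06 = 60 → 60

60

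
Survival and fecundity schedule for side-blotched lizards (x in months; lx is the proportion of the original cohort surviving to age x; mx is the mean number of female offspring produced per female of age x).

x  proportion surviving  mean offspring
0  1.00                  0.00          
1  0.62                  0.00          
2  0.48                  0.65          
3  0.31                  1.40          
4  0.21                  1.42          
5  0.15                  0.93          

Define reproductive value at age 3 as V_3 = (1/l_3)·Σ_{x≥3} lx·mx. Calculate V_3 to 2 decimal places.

lx·mx for x ≥ 3: 0.434, 0.2982, 0.1395 → sum = 0.8717
V_3 = 0.8717 / l_3 = 0.8717 / 0.31 = 2.811935… → 2.81

2.81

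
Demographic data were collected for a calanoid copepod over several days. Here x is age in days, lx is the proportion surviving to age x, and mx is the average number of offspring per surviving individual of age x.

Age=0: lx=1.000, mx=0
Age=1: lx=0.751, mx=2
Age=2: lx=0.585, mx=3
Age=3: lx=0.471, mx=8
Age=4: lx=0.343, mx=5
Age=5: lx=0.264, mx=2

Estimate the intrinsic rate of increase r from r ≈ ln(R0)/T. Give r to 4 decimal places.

R0 = Σ lx·mx = 0 + 1.502 + 1.755 + 3.768 + 1.715 + 0.528 = 9.268
Σ x·lx·mx = 25.816; T = 25.816/9.268 = 2.7855…
r ≈ ln(R0)/T = ln(9.268)/2.7855… = 0.799343… → 0.7993

0.7993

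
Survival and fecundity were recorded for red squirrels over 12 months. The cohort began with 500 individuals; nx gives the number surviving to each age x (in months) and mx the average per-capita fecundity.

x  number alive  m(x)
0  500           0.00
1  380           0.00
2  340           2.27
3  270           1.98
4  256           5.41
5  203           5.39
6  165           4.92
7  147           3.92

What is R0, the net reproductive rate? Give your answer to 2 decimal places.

lx = nx/n0 = nx/500: 1, 0.76, 0.68, 0.54, 0.512, 0.406, 0.33, 0.294
lx·mx by age: 0, 0, 1.5436, 1.0692, 2.76992, 2.18834, 1.6236, 1.15248
R0 = Σ lx·mx = 10.34714 → 10.35

10.35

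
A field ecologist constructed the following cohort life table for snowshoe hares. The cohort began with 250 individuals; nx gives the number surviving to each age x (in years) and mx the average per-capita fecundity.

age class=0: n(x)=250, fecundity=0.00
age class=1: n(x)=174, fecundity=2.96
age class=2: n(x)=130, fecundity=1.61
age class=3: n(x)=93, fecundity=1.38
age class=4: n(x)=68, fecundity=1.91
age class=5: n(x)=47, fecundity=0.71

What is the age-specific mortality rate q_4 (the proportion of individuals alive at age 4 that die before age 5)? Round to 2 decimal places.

lx = nx/n0 = nx/250: 1, 0.696, 0.52, 0.372, 0.272, 0.188
q_4 = (l_4 − l_5) / l_4 = (0.272 − 0.188) / 0.272
     = 0.084 / 0.272 = 0.308824… → 0.31

0.31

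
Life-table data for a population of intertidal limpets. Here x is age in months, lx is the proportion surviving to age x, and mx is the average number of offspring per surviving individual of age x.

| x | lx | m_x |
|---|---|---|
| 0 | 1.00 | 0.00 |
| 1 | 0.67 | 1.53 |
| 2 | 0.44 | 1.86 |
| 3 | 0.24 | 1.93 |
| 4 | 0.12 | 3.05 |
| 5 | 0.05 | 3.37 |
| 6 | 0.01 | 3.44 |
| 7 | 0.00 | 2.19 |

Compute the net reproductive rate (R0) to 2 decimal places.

lx·mx by age: 0, 1.0251, 0.8184, 0.4632, 0.366, 0.1685, 0.0344, 0
R0 = Σ lx·mx = 2.8756 → 2.88

2.88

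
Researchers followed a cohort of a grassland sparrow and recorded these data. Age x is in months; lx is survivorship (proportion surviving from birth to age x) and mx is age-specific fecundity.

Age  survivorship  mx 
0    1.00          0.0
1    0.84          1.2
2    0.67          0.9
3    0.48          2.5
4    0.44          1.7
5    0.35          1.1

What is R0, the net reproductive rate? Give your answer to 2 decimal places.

3.94

lx·mx by age: 0, 1.008, 0.603, 1.2, 0.748, 0.385
R0 = Σ lx·mx = 3.944 → 3.94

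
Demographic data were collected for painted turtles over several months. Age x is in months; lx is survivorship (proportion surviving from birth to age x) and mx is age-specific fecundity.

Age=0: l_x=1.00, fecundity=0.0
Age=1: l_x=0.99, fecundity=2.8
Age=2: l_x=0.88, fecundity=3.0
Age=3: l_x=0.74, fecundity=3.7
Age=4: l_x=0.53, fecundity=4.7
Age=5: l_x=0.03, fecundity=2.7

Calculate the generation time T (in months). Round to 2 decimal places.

2.48

lx·mx: 0, 2.772, 2.64, 2.738, 2.491, 0.081 → R0 = 10.722
x·lx·mx: 0, 2.772, 5.28, 8.214, 9.964, 0.405 → Σ = 26.635
T = 26.635 / 10.722 = 2.484145… → 2.48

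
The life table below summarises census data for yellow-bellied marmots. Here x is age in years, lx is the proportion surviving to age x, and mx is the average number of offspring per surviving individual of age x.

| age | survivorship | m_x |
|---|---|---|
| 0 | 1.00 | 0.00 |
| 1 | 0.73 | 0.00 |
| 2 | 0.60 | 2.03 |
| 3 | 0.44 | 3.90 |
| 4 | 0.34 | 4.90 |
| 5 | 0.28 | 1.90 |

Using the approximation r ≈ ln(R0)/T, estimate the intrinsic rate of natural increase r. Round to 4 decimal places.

0.4964

R0 = Σ lx·mx = 0 + 0 + 1.218 + 1.716 + 1.666 + 0.532 = 5.132
Σ x·lx·mx = 16.908; T = 16.908/5.132 = 3.29462…
r ≈ ln(R0)/T = ln(5.132)/3.29462… = 0.496414… → 0.4964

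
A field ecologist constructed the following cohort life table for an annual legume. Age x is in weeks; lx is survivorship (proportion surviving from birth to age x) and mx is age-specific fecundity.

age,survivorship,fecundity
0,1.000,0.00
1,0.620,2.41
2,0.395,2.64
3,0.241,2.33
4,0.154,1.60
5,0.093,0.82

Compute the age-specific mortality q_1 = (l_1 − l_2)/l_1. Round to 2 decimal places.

0.36

q_1 = (l_1 − l_2) / l_1 = (0.62 − 0.395) / 0.62
     = 0.225 / 0.62 = 0.362903… → 0.36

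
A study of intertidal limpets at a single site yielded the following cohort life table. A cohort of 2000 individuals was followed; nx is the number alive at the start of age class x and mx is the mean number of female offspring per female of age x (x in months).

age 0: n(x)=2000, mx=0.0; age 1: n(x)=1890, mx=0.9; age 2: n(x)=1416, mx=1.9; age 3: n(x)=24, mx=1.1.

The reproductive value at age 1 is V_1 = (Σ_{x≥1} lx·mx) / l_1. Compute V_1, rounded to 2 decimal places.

2.34

lx = nx/n0 = nx/2000: 1, 0.945, 0.708, 0.012
lx·mx for x ≥ 1: 0.8505, 1.3452, 0.0132 → sum = 2.2089
V_1 = 2.2089 / l_1 = 2.2089 / 0.945 = 2.33746… → 2.34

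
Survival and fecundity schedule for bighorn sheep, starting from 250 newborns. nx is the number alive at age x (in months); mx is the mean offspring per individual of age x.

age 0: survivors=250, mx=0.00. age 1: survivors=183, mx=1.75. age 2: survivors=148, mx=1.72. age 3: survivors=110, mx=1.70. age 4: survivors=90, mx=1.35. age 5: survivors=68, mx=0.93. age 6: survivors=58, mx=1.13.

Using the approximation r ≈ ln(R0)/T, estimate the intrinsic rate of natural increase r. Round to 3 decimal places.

0.547

lx = nx/n0 = nx/250: 1, 0.732, 0.592, 0.44, 0.36, 0.272, 0.232
R0 = Σ lx·mx = 0 + 1.281 + 1.01824 + 0.748 + 0.486 + 0.25296 + 0.26216 = 4.04836
Σ x·lx·mx = 10.34324; T = 10.34324/4.04836 = 2.55492…
r ≈ ln(R0)/T = ln(4.04836)/2.55492… = 0.5473… → 0.547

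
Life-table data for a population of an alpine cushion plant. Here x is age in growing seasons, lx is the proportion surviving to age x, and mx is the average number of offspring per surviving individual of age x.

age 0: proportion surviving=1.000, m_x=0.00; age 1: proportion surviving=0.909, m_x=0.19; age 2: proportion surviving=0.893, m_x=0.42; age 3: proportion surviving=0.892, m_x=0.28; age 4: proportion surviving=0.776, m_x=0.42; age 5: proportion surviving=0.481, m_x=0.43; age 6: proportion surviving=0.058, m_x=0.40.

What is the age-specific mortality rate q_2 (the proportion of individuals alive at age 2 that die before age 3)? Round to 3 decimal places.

0.001

q_2 = (l_2 − l_3) / l_2 = (0.893 − 0.892) / 0.893
     = 0.001 / 0.893 = 0.00112… → 0.001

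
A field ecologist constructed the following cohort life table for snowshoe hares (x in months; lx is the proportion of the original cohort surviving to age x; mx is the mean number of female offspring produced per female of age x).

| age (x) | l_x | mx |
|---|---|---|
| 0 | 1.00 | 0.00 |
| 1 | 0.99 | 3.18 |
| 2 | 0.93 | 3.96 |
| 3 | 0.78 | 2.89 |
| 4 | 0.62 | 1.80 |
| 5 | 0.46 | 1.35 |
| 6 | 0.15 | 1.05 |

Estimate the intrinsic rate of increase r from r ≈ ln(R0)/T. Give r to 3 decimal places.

1.020

R0 = Σ lx·mx = 0 + 3.1482 + 3.6828 + 2.2542 + 1.116 + 0.621 + 0.1575 = 10.9797
Σ x·lx·mx = 25.7904; T = 25.7904/10.9797 = 2.34892…
r ≈ ln(R0)/T = ln(10.9797)/2.34892… = 1.02007… → 1.020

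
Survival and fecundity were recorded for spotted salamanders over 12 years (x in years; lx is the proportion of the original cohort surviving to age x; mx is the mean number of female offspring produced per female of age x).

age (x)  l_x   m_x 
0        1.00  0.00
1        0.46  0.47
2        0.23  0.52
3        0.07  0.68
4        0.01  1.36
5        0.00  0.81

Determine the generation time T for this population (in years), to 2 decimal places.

lx·mx: 0, 0.2162, 0.1196, 0.0476, 0.0136, 0 → R0 = 0.397
x·lx·mx: 0, 0.2162, 0.2392, 0.1428, 0.0544, 0 → Σ = 0.6526
T = 0.6526 / 0.397 = 1.643829… → 1.64

1.64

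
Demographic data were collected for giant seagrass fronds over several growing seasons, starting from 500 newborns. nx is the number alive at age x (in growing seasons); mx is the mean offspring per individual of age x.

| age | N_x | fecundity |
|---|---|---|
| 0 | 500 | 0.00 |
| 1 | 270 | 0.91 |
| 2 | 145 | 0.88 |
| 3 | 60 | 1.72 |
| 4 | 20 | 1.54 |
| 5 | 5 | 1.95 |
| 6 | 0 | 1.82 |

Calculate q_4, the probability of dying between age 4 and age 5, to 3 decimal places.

lx = nx/n0 = nx/500: 1, 0.54, 0.29, 0.12, 0.04, 0.01, 0
q_4 = (l_4 − l_5) / l_4 = (0.04 − 0.01) / 0.04
     = 0.03 / 0.04 = 0.75 → 0.750

0.750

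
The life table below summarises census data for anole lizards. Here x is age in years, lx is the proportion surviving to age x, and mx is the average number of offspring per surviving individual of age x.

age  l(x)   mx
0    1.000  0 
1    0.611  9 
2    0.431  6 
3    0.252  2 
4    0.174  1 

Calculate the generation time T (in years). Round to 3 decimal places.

lx·mx: 0, 5.499, 2.586, 0.504, 0.174 → R0 = 8.763
x·lx·mx: 0, 5.499, 5.172, 1.512, 0.696 → Σ = 12.879
T = 12.879 / 8.763 = 1.469702… → 1.470

1.470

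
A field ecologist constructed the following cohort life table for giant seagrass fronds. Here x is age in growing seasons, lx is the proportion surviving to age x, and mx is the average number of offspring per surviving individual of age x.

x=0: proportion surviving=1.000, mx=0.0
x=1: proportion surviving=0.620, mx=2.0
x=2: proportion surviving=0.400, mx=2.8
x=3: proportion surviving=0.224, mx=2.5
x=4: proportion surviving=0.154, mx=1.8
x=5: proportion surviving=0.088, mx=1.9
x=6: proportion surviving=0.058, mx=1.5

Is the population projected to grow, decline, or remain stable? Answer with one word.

growing

R0 = Σ lx·mx = 0 + 1.24 + 1.12 + 0.56 + 0.2772 + 0.1672 + 0.087 = 3.4514
R0 > 1, so the population is growing.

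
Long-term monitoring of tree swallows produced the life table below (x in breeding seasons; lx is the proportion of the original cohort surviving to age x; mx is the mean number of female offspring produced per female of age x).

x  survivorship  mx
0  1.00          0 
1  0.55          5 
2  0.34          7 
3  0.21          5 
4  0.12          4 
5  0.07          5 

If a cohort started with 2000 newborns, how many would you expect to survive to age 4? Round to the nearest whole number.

240

Expected survivors = N0 · l_4 = 2000 × 0.12 = 240 → 240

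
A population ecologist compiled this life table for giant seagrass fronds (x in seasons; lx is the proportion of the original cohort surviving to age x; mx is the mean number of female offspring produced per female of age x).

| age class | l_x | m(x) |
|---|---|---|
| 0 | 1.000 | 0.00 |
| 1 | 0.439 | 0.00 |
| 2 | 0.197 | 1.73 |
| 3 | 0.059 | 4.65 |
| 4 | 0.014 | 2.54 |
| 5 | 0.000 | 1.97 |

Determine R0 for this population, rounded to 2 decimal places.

lx·mx by age: 0, 0, 0.34081, 0.27435, 0.03556, 0
R0 = Σ lx·mx = 0.65072 → 0.65

0.65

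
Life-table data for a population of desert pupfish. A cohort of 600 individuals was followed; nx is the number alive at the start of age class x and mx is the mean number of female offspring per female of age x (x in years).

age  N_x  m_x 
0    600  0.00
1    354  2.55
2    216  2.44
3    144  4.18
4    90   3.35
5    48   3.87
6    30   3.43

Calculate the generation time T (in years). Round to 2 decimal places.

2.48

lx = nx/n0 = nx/600: 1, 0.59, 0.36, 0.24, 0.15, 0.08, 0.05
lx·mx: 0, 1.5045, 0.8784, 1.0032, 0.5025, 0.3096, 0.1715 → R0 = 4.3697
x·lx·mx: 0, 1.5045, 1.7568, 3.0096, 2.01, 1.548, 1.029 → Σ = 10.8579
T = 10.8579 / 4.3697 = 2.484816… → 2.48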